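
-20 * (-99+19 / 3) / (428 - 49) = 5560 / 1137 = 4.89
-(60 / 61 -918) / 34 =27969 / 1037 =26.97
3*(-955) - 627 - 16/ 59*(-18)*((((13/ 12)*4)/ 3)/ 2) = -205820/ 59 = -3488.47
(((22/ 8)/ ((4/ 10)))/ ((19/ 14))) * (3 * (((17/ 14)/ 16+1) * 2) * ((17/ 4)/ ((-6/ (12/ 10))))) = -135201/ 4864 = -27.80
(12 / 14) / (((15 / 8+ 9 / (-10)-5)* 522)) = -40 / 98049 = -0.00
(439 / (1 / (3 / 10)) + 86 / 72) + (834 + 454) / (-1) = -207919 / 180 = -1155.11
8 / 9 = 0.89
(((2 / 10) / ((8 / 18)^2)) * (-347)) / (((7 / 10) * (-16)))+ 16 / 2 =35275 / 896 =39.37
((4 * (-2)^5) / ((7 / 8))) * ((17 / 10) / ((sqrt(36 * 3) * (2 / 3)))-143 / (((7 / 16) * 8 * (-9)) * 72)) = -2176 * sqrt(3) / 105-36608 / 3969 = -45.12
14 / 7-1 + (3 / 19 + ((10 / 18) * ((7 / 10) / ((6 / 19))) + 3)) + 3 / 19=11383 / 2052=5.55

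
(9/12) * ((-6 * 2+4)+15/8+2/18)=-433/96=-4.51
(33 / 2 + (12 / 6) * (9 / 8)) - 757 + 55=-683.25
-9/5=-1.80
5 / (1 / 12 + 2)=12 / 5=2.40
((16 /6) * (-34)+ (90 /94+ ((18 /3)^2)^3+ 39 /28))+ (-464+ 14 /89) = 46103.84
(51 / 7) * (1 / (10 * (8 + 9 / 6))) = 51 / 665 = 0.08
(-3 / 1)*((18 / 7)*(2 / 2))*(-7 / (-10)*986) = -26622 / 5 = -5324.40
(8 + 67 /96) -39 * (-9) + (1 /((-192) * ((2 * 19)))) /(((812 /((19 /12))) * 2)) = 2691760511 /7483392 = 359.70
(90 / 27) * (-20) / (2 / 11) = -1100 / 3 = -366.67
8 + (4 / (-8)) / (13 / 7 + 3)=537 / 68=7.90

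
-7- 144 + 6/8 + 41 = -437/4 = -109.25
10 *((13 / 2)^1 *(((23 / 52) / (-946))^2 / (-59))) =-2645 / 10982409152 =-0.00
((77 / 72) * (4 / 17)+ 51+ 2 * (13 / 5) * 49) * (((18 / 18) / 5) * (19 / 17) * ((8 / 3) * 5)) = 35587684 / 39015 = 912.15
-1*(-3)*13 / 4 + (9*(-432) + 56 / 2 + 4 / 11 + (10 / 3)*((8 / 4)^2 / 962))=-3849.87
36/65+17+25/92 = 106597/5980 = 17.83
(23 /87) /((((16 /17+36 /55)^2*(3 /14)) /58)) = 140750225 /5008644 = 28.10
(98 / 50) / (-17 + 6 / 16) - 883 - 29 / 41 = -17212496 / 19475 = -883.83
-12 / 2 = -6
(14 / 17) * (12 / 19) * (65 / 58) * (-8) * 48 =-2096640 / 9367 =-223.83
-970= -970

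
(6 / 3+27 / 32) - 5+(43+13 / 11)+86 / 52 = 199877 / 4576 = 43.68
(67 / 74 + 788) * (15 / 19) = 875685 / 1406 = 622.82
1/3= 0.33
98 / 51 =1.92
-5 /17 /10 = -0.03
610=610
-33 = -33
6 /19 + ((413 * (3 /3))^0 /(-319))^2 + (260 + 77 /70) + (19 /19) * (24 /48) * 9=2570686477 /9667295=265.92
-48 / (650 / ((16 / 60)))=-32 / 1625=-0.02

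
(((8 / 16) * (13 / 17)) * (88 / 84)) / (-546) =-11 / 14994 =-0.00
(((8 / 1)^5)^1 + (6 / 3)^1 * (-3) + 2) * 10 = 327640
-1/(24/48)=-2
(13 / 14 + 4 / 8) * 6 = 60 / 7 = 8.57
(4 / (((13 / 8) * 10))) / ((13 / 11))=176 / 845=0.21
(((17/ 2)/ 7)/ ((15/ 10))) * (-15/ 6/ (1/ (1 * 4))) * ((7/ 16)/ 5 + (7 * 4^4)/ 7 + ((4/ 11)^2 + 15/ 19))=-803575261/ 386232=-2080.55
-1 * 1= -1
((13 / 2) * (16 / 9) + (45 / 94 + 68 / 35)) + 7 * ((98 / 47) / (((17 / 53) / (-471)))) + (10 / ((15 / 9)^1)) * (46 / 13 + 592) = -116776614457 / 6543810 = -17845.36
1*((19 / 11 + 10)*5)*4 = 2580 / 11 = 234.55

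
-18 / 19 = -0.95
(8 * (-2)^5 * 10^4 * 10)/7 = -25600000/7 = -3657142.86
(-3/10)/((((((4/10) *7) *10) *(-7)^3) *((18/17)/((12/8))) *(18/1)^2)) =17/124467840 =0.00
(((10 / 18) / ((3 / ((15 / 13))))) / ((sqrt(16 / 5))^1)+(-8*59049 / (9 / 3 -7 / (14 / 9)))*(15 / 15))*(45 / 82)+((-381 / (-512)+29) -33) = 125*sqrt(5) / 4264+3627902213 / 20992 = 172823.15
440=440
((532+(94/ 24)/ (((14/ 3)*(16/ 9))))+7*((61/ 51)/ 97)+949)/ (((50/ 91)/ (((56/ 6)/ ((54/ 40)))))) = 119519863099/ 6411312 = 18642.03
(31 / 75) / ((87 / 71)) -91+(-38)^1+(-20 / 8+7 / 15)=-1705583 / 13050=-130.70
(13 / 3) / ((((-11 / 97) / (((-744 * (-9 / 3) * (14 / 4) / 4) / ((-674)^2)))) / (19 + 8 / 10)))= -7388199 / 2271380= -3.25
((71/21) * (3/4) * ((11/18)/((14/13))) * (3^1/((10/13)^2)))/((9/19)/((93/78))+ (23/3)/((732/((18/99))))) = 18.28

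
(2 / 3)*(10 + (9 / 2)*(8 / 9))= 28 / 3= 9.33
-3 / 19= -0.16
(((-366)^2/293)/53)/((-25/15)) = -401868/77645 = -5.18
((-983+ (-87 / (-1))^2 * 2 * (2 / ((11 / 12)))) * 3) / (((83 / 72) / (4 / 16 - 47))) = -323594082 / 83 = -3898723.88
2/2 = 1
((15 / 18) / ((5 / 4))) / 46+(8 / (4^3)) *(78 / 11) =2735 / 3036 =0.90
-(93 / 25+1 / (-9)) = -812 / 225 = -3.61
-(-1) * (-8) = -8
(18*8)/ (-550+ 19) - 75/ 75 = -75/ 59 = -1.27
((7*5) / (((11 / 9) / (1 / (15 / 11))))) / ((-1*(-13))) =21 / 13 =1.62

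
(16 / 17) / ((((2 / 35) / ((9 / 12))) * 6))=35 / 17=2.06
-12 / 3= -4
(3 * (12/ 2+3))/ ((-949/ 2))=-54/ 949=-0.06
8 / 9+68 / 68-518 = -516.11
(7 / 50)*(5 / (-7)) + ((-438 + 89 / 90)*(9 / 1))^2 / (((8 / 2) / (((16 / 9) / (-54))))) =-773464388 / 6075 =-127319.24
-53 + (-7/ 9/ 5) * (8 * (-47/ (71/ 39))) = -22229/ 1065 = -20.87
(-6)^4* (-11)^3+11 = -1724965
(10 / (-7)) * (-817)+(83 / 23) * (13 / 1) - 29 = 1185.06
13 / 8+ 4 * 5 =173 / 8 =21.62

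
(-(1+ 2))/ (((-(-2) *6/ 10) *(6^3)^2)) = -5/ 93312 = -0.00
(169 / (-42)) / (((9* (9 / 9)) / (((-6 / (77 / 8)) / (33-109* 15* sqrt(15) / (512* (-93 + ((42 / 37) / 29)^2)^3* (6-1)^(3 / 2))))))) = 6592999155934352271690071655033459088018676100378918912 / 780641334230352870899296486380099527071780581529503167399-475927440652911176538599947892237354059383394304* sqrt(3) / 2341924002691058612697889459140298581215341744588509502197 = 0.01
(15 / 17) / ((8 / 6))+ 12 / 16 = 24 / 17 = 1.41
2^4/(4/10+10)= 20/13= 1.54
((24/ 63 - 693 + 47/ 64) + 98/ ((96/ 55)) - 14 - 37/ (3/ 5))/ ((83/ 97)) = -92744513/ 111552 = -831.40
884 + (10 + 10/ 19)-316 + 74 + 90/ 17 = 212476/ 323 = 657.82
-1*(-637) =637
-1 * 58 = -58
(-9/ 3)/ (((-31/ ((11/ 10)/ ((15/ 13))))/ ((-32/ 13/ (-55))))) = 16/ 3875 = 0.00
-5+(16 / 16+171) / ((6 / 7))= 587 / 3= 195.67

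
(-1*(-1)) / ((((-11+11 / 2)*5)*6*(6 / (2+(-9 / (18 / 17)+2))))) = 1 / 220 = 0.00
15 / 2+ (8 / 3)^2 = 263 / 18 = 14.61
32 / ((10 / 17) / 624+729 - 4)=169728 / 3845405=0.04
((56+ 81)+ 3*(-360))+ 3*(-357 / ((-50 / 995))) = 203699 / 10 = 20369.90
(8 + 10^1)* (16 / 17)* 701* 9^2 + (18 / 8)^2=261648225 / 272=961942.00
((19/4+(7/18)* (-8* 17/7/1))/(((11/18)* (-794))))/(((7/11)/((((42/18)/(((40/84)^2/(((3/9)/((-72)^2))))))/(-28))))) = -707/3292876800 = -0.00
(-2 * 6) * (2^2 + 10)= -168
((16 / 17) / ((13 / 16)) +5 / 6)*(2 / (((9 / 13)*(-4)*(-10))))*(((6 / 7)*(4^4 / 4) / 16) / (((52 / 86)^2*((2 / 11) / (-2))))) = -53715299 / 3619980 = -14.84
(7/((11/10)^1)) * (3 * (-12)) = -2520/11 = -229.09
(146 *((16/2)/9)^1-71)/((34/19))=10051/306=32.85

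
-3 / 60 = -1 / 20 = -0.05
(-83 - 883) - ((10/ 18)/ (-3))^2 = -704239/ 729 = -966.03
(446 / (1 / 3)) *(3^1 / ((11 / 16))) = 64224 / 11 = 5838.55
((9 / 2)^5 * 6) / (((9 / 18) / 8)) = 177147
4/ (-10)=-0.40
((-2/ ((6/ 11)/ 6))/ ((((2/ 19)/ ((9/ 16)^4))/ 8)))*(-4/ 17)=1371249/ 34816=39.39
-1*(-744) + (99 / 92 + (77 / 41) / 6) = 8434823 / 11316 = 745.39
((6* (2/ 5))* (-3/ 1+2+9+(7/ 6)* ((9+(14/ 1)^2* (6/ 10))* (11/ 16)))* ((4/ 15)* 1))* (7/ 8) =122689/ 2000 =61.34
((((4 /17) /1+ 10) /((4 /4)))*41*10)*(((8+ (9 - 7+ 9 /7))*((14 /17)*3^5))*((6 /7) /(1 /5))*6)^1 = 493025032800 /2023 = 243709853.09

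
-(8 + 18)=-26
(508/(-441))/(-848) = 0.00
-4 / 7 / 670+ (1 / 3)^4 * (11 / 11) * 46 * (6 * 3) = 10.22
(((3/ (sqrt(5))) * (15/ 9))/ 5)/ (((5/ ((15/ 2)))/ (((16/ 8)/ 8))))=0.17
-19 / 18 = -1.06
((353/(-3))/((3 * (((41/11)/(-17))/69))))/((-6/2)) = -4114.51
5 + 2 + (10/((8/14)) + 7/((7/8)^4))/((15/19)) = 455773/10290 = 44.29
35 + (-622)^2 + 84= 387003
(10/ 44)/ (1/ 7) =35/ 22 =1.59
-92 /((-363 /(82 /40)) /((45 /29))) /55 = 2829 /192995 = 0.01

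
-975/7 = -139.29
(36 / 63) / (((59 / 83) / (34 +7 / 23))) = 261948 / 9499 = 27.58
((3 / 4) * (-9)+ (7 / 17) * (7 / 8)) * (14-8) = -2607 / 68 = -38.34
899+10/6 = 2702/3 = 900.67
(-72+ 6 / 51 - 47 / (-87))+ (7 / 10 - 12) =-1222277 / 14790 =-82.64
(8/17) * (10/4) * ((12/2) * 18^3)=41167.06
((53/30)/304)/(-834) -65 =-494395253/7606080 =-65.00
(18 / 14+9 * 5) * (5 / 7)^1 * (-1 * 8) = -12960 / 49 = -264.49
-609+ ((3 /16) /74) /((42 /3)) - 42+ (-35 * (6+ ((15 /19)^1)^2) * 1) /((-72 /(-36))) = -4589122533 /5983936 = -766.91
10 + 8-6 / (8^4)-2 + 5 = 43005 / 2048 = 21.00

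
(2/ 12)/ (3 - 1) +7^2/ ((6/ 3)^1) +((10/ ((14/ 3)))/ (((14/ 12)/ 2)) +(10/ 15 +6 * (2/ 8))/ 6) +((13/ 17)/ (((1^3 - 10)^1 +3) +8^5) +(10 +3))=5111030486/ 122808357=41.62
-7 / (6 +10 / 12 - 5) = -42 / 11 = -3.82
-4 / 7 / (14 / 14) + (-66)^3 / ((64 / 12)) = -754685 / 14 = -53906.07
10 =10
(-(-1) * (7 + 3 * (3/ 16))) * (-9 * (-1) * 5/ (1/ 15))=81675/ 16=5104.69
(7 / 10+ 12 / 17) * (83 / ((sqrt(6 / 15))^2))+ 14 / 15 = 298507 / 1020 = 292.65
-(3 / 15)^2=-1 / 25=-0.04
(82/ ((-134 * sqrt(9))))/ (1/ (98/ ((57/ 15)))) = -20090/ 3819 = -5.26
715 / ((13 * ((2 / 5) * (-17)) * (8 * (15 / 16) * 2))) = -55 / 102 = -0.54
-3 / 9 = -1 / 3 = -0.33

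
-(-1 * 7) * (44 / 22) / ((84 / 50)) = 25 / 3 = 8.33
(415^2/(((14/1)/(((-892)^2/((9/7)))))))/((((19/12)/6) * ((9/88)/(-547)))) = -26384926699225600/171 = -154297816954535.67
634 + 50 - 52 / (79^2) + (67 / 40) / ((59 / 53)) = 10096510911 / 14728760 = 685.50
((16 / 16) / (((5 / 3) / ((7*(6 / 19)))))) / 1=126 / 95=1.33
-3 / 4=-0.75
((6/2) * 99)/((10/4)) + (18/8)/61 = 144981/1220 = 118.84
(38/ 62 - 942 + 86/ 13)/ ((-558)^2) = -41857/ 13942188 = -0.00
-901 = -901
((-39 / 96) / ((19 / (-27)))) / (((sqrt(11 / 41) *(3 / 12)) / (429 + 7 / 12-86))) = 25389 *sqrt(451) / 352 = 1531.76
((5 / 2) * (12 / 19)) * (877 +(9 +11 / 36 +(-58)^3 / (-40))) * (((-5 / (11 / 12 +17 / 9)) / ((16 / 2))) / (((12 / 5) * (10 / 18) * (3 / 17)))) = -264572445 / 30704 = -8616.87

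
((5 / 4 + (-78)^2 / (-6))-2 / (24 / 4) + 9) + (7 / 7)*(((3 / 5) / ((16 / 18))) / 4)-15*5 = -517879 / 480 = -1078.91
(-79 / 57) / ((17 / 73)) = -5767 / 969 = -5.95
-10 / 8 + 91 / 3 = 349 / 12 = 29.08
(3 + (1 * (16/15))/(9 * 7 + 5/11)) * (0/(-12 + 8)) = 0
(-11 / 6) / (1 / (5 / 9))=-55 / 54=-1.02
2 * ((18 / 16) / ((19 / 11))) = 99 / 76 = 1.30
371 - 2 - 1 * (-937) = 1306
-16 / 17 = -0.94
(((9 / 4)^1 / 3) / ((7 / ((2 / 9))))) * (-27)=-9 / 14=-0.64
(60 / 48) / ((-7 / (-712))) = 890 / 7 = 127.14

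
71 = 71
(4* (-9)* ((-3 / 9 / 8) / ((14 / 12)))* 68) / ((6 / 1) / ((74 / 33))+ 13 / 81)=26973 / 875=30.83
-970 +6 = -964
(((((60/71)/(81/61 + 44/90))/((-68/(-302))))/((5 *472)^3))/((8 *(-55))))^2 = 61850197809/484764310732812194094768038871040000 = 0.00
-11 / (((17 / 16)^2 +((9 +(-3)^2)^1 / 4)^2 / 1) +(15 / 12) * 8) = -2816 / 8033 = -0.35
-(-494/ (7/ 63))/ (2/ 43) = 95589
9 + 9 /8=81 /8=10.12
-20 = -20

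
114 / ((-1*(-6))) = 19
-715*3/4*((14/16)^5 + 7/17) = -1104878775/2228224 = -495.86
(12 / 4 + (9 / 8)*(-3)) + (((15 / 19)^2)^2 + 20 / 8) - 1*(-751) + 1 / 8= 392859673 / 521284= 753.64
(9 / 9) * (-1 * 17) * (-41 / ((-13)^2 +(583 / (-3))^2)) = 6273 / 341410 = 0.02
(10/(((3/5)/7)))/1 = 350/3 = 116.67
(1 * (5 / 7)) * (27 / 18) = 15 / 14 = 1.07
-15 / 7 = -2.14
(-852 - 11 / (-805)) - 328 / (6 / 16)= -4169867 / 2415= -1726.65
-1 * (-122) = 122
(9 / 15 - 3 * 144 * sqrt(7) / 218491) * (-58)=-174 / 5+ 25056 * sqrt(7) / 218491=-34.50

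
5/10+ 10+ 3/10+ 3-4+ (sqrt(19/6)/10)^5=361 * sqrt(114)/21600000+ 49/5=9.80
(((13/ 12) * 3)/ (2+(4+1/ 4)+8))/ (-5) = -13/ 285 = -0.05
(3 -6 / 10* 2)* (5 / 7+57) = 3636 / 35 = 103.89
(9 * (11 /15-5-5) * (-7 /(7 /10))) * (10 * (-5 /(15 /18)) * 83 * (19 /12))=-6576090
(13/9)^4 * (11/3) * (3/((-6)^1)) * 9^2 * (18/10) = -314171/270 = -1163.60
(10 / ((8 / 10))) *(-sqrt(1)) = -25 / 2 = -12.50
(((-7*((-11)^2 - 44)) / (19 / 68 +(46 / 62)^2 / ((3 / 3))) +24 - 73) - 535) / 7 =-66893476 / 379617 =-176.21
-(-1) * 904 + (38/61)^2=3365228/3721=904.39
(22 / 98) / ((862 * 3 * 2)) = 11 / 253428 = 0.00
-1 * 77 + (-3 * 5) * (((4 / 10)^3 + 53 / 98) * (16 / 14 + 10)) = -1527128 / 8575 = -178.09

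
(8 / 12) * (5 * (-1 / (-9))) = 10 / 27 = 0.37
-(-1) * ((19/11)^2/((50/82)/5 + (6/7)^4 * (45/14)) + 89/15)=3502272932/464492985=7.54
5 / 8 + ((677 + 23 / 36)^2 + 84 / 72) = 595118347 / 1296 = 459196.26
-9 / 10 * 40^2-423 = -1863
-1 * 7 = -7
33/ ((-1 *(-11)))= 3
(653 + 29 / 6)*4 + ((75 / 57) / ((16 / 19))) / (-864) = 36375527 / 13824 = 2631.33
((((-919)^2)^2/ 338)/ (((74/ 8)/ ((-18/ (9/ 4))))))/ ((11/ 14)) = -159775455329504/ 68783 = -2322891634.99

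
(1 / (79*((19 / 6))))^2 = 36 / 2253001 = 0.00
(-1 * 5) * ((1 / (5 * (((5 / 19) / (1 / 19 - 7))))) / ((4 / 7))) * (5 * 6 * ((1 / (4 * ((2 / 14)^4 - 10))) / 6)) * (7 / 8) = -1294139 / 256096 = -5.05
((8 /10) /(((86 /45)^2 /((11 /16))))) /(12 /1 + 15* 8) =135 /118336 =0.00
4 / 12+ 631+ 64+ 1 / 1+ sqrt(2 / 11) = sqrt(22) / 11+ 2089 / 3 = 696.76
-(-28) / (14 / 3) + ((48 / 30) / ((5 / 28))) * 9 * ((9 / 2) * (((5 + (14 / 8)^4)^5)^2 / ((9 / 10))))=28773899601396208541904908143689829503 / 188894659314785808547840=152327756146062.30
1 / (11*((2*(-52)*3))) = -0.00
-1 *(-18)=18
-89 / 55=-1.62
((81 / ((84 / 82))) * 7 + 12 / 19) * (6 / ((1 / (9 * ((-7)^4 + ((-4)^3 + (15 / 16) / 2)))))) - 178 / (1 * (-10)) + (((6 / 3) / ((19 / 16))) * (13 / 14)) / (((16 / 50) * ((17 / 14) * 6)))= 10844170772267 / 155040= 69944341.93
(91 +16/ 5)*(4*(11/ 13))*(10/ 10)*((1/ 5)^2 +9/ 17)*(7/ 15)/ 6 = 5851076/ 414375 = 14.12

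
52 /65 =4 /5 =0.80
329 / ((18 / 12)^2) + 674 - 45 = 6977 / 9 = 775.22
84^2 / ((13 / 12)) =84672 / 13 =6513.23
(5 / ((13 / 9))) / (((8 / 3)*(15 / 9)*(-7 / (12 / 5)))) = -243 / 910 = -0.27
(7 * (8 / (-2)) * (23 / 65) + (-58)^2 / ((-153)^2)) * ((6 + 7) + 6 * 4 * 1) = -361.27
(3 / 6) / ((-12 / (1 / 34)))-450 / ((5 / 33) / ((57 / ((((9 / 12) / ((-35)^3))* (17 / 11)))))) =6262070294.12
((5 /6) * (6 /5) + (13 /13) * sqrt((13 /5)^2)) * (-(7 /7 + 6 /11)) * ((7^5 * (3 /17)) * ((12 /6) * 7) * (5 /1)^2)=-63530460 /11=-5775496.36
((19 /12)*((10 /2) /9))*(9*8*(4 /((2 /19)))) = 7220 /3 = 2406.67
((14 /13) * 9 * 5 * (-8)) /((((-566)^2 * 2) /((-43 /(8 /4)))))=13545 /1041157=0.01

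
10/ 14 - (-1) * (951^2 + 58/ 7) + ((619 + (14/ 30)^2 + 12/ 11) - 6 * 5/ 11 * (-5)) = 2239983764/ 2475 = 905043.95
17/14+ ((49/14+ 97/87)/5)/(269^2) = 267557608/220339245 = 1.21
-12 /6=-2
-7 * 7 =-49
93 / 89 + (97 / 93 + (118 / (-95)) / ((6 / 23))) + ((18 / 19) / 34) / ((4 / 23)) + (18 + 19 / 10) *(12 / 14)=1088716253 / 74857188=14.54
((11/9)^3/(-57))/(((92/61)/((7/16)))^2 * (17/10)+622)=-110309045/2211604987842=-0.00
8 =8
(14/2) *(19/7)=19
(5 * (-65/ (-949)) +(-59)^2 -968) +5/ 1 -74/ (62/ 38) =5596371/ 2263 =2472.99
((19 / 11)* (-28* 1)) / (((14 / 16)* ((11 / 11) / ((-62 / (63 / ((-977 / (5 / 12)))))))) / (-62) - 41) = 63935130112 / 54200654101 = 1.18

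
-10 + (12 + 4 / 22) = 24 / 11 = 2.18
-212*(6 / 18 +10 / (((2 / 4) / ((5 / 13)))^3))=-6825764 / 6591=-1035.62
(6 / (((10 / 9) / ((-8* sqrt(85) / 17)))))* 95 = -4104* sqrt(85) / 17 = -2225.71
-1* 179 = -179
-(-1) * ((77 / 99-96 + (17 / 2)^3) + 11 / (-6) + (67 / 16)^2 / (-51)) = 20239109 / 39168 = 516.73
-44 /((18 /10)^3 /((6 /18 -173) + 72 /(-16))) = 2923250 /2187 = 1336.65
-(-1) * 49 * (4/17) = 196/17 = 11.53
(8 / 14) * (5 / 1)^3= 500 / 7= 71.43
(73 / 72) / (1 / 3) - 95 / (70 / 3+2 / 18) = -5117 / 5064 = -1.01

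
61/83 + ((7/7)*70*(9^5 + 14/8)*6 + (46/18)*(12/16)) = 24702112381/996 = 24801317.65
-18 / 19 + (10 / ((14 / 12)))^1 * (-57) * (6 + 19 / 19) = -64998 / 19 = -3420.95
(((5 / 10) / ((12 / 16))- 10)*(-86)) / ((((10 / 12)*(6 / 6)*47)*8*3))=602 / 705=0.85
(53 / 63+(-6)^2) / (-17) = -2321 / 1071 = -2.17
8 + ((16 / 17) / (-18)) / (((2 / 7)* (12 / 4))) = 3644 / 459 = 7.94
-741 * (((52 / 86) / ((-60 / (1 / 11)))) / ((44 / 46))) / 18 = 73853 / 1873080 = 0.04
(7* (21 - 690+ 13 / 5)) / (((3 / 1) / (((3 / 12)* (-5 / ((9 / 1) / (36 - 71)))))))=-204085 / 27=-7558.70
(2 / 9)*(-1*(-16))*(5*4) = 640 / 9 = 71.11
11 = 11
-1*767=-767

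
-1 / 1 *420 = -420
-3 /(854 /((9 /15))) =-9 /4270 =-0.00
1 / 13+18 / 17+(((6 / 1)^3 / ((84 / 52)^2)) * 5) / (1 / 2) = 8976059 / 10829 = 828.89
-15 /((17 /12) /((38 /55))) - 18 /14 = -11259 /1309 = -8.60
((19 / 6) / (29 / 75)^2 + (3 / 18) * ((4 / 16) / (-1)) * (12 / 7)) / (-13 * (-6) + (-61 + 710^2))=124267 / 2967736779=0.00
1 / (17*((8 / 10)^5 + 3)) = 3125 / 176783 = 0.02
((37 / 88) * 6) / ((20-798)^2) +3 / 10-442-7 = -59750004221 / 133162480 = -448.70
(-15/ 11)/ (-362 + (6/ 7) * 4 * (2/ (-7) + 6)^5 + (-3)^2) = -1764735/ 26576768933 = -0.00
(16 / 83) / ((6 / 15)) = 40 / 83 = 0.48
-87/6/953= -29/1906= -0.02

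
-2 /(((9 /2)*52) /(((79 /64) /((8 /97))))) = -7663 /59904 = -0.13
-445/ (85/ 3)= -267/ 17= -15.71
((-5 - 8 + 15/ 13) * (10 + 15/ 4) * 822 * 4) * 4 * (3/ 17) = -83548080/ 221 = -378045.61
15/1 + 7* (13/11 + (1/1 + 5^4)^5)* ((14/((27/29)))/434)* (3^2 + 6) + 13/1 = 1073322895210782167/3069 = 349730496973210.22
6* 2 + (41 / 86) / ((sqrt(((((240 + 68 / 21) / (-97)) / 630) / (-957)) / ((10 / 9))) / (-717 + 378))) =12 -1459395* sqrt(39514211) / 109822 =-83521.40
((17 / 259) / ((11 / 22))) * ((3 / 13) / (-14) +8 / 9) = 24293 / 212121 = 0.11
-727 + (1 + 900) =174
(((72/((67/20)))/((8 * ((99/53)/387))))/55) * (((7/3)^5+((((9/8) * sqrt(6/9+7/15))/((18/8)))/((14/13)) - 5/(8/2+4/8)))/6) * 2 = 29627 * sqrt(255)/283745+150751292/656667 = 231.24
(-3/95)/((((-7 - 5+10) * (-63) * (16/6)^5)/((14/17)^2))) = -567/449822720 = -0.00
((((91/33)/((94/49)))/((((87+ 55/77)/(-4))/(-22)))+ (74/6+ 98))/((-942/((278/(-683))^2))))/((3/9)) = -186966418850/3170286766851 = -0.06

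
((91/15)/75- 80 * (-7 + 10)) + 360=135091/1125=120.08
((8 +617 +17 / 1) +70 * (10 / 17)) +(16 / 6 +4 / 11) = 384962 / 561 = 686.21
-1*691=-691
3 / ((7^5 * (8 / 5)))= 15 / 134456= 0.00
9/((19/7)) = 3.32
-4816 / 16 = -301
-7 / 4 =-1.75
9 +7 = 16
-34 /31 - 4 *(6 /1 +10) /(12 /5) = -2582 /93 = -27.76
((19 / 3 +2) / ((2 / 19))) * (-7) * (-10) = 16625 / 3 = 5541.67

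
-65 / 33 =-1.97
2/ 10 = 1/ 5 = 0.20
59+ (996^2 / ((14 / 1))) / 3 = 165749 / 7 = 23678.43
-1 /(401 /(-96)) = 96 /401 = 0.24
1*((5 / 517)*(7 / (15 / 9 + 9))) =105 / 16544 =0.01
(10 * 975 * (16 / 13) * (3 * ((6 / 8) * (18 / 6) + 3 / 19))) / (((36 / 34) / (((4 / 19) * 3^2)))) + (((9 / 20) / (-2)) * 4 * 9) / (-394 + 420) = 14559450759 / 93860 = 155118.80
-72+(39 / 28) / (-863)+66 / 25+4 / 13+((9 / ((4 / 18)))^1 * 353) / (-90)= -447449467 / 1963325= -227.90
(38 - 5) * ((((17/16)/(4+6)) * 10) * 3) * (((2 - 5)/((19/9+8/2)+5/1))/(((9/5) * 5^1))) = -5049/1600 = -3.16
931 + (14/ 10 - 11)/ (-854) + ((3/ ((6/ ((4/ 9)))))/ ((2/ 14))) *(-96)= 5006647/ 6405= 781.68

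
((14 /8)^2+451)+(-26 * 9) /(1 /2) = -223 /16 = -13.94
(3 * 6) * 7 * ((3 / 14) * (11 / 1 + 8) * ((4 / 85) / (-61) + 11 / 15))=375.80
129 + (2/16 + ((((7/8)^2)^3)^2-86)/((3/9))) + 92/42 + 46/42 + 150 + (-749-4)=-727.99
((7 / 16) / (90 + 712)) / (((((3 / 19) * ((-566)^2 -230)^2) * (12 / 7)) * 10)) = 931 / 473411439432299520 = 0.00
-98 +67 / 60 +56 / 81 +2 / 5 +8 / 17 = -2625151 / 27540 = -95.32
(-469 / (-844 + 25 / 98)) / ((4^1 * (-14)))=-3283 / 330748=-0.01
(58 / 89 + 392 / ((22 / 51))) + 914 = 1785088 / 979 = 1823.38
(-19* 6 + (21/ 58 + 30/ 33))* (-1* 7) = 503447/ 638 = 789.10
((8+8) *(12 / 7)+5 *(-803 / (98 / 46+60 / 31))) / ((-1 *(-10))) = -19482257 / 202930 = -96.00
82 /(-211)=-82 /211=-0.39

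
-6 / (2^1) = -3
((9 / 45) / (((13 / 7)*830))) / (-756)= -1 / 5826600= -0.00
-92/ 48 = -23/ 12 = -1.92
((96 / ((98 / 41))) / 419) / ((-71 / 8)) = -15744 / 1457701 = -0.01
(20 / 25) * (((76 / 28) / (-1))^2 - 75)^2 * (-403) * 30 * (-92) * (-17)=-166133817552768 / 2401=-69193593316.44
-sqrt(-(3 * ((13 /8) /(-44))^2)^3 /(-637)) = -507 * sqrt(39) /305299456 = -0.00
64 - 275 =-211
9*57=513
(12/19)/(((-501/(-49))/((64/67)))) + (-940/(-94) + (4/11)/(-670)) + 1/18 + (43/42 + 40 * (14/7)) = 67134658852/736627815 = 91.14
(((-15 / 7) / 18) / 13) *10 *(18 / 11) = -150 / 1001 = -0.15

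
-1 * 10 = -10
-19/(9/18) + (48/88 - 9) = -511/11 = -46.45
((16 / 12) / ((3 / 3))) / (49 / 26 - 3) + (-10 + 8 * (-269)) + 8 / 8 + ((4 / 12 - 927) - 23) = -90244 / 29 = -3111.86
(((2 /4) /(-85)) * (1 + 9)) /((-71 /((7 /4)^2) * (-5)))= -49 /96560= -0.00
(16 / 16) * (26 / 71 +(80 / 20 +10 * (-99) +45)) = -940.63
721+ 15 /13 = 9388 /13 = 722.15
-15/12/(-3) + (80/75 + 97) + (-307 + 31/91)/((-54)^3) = 294003677/2985255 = 98.49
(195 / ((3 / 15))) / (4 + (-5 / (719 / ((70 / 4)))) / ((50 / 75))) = 2804100 / 10979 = 255.41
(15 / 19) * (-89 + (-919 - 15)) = -15345 / 19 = -807.63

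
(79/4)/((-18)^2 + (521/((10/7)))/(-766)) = 0.06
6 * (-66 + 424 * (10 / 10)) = 2148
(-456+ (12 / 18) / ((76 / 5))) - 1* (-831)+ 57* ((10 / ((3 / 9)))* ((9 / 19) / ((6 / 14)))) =258215 / 114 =2265.04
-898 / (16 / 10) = -2245 / 4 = -561.25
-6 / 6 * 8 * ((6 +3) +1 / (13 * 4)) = -938 / 13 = -72.15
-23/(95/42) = -10.17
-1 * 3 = -3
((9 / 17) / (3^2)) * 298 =298 / 17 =17.53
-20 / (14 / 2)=-2.86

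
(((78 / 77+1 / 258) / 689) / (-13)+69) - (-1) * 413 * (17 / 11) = 125851920559 / 177939762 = 707.27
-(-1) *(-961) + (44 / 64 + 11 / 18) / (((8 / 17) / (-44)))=-311737 / 288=-1082.42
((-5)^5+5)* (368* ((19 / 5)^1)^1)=-4363008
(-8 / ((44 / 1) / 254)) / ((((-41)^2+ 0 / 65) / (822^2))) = -343247472 / 18491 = -18562.95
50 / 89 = 0.56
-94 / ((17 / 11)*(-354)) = 517 / 3009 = 0.17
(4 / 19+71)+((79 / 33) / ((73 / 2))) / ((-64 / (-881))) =105622445 / 1464672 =72.11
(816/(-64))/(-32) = 51/128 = 0.40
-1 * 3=-3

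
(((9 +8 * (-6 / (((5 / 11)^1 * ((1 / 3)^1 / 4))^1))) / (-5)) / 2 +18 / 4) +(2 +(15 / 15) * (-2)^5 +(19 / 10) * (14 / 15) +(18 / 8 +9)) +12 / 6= 34603 / 300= 115.34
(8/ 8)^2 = 1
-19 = -19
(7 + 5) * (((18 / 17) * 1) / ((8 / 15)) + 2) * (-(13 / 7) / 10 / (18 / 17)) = -3523 / 420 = -8.39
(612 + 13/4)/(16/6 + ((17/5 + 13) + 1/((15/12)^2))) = 184575/5912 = 31.22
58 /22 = 29 /11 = 2.64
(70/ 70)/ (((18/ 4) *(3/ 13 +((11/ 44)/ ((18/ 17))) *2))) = 104/ 329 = 0.32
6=6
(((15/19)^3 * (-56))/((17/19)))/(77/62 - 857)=11718000/325610809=0.04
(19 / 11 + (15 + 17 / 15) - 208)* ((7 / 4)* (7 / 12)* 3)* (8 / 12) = -1537277 / 3960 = -388.20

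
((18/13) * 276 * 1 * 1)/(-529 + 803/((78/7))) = -29808/35641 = -0.84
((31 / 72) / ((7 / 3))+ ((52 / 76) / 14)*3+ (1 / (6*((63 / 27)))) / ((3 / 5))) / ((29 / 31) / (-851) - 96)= -12636499 / 2694691720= -0.00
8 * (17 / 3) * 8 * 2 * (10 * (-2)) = -43520 / 3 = -14506.67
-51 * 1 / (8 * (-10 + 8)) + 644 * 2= 20659 / 16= 1291.19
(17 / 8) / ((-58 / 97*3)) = -1649 / 1392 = -1.18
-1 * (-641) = 641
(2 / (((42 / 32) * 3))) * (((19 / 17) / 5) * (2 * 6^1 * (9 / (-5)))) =-7296 / 2975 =-2.45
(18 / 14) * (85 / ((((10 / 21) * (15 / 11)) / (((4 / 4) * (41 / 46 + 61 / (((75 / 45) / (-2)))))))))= -27989973 / 2300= -12169.55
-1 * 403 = -403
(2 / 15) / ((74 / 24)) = 8 / 185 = 0.04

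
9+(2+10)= 21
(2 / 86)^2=1 / 1849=0.00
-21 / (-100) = 21 / 100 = 0.21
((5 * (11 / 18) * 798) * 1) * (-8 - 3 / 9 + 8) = -7315 / 9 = -812.78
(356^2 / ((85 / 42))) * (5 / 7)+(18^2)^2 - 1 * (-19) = 2545331 / 17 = 149725.35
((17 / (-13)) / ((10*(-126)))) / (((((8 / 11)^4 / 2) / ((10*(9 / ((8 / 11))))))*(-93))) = -2737867 / 277315584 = -0.01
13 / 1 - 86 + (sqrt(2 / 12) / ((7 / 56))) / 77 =-73 + 4 * sqrt(6) / 231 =-72.96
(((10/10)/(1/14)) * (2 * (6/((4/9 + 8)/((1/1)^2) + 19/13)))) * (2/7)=5616/1159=4.85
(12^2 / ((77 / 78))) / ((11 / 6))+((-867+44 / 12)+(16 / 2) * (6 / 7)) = -1974130 / 2541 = -776.91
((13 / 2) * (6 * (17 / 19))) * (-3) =-1989 / 19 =-104.68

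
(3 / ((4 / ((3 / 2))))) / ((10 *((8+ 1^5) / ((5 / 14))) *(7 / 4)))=0.00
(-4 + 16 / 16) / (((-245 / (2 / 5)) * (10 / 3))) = 9 / 6125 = 0.00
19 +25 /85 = 328 /17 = 19.29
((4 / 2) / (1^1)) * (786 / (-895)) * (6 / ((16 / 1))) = -1179 / 1790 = -0.66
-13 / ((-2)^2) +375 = 1487 / 4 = 371.75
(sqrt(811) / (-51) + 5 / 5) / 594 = 1 / 594 - sqrt(811) / 30294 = 0.00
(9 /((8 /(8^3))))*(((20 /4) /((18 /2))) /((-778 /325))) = -52000 /389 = -133.68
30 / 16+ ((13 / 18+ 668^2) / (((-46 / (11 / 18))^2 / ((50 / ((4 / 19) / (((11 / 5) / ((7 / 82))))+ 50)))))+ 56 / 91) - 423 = -2349515531203699 / 6874603062912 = -341.77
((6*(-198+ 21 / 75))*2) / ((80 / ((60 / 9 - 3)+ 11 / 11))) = -34601 / 250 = -138.40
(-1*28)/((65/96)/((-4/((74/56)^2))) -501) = 8429568/150918041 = 0.06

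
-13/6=-2.17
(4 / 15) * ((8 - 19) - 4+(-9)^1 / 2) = -26 / 5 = -5.20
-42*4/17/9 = -56/51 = -1.10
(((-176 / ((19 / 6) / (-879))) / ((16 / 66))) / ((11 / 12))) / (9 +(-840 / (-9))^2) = 37593072 / 1491139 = 25.21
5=5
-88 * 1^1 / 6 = -44 / 3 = -14.67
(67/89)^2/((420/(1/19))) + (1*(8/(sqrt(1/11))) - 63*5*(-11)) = 8*sqrt(11) + 219021199189/63209580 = 3491.53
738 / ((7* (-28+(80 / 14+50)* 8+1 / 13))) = 3198 / 12673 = 0.25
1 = 1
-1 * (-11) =11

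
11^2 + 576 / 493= 60229 / 493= 122.17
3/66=1/22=0.05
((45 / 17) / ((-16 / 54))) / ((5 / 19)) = -4617 / 136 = -33.95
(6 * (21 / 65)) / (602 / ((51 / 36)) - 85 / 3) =6426 / 1314755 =0.00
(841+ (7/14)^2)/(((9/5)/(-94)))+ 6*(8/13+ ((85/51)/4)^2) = -41115869/936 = -43927.21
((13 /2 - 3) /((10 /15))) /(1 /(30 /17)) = 315 /34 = 9.26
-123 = -123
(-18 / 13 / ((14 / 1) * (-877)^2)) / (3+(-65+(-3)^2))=9 / 3709509167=0.00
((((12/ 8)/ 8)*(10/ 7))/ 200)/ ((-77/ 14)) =-3/ 12320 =-0.00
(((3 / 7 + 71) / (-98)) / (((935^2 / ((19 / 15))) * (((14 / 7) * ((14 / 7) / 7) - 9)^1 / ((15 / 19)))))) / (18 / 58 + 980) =290 / 2874040529591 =0.00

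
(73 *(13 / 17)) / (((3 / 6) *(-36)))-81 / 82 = -25651 / 6273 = -4.09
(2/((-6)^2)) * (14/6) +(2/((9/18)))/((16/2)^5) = 28699/221184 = 0.13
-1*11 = -11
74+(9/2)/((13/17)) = 2077/26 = 79.88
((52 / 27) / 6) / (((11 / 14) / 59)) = 21476 / 891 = 24.10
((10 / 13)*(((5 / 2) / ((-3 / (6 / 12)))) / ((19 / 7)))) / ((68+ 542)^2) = -7 / 22058088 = -0.00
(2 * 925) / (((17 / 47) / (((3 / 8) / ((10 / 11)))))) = 286935 / 136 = 2109.82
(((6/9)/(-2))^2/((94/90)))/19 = 5/893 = 0.01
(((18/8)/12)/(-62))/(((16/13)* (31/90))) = -1755/246016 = -0.01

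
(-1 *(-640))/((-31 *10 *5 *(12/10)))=-32/93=-0.34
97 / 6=16.17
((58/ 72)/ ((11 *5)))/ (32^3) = 0.00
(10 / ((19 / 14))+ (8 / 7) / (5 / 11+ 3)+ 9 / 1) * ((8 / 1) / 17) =17768 / 2261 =7.86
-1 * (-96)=96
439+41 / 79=34722 / 79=439.52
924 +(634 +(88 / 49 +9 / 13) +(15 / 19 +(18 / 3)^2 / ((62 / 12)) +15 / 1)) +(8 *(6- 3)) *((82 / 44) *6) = 7641818413 / 4127123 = 1851.61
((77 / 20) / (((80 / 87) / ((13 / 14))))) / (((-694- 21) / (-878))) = 38193 / 8000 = 4.77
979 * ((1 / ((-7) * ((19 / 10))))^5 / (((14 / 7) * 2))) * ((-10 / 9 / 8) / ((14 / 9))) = 15296875 / 291310571251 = 0.00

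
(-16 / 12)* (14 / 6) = -28 / 9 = -3.11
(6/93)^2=4/961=0.00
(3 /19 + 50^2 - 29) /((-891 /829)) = -38923208 /16929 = -2299.20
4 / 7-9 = -59 / 7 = -8.43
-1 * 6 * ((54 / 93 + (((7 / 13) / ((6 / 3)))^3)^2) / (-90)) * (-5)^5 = -3477581929375 / 28729167168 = -121.05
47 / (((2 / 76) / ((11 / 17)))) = 19646 / 17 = 1155.65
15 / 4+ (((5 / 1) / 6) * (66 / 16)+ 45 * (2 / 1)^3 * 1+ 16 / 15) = 88381 / 240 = 368.25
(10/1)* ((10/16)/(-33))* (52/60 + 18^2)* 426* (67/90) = -2107351/108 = -19512.51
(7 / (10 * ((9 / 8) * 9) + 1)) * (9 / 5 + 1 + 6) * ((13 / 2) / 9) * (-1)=-8008 / 18405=-0.44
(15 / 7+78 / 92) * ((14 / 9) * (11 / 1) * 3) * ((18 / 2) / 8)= 31779 / 184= 172.71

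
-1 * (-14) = 14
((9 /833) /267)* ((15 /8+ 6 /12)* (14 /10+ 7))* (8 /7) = 342 /370685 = 0.00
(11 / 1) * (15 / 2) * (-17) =-2805 / 2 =-1402.50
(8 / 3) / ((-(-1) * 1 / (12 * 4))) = 128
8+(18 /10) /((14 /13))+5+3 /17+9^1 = 28379 /1190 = 23.85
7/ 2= 3.50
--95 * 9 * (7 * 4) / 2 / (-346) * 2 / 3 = -3990 / 173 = -23.06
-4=-4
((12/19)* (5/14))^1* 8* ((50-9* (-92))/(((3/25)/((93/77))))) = 163308000/10241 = 15946.49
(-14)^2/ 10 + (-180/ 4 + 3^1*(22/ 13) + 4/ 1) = -1061/ 65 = -16.32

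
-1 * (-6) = 6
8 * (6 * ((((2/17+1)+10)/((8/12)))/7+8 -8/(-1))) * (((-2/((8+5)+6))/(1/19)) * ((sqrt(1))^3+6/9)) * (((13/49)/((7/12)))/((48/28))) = -650000/833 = -780.31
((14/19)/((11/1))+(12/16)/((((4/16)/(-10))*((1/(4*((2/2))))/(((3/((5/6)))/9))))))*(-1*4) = 40072/209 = 191.73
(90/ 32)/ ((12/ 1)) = 15/ 64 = 0.23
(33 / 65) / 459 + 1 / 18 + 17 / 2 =8.56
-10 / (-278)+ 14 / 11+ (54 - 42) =20349 / 1529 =13.31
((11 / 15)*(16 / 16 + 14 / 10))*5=44 / 5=8.80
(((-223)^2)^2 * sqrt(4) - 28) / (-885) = -4945946854 / 885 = -5588640.51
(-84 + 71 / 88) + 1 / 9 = -65801 / 792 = -83.08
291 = 291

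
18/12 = 3/2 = 1.50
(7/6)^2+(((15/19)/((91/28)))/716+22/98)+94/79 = 17102750267/6161346828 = 2.78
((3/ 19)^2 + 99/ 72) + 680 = 681.40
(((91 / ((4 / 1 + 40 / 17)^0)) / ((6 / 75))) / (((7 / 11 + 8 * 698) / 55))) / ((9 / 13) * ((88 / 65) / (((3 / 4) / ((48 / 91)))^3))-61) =-876430860930625 / 4746797837598714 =-0.18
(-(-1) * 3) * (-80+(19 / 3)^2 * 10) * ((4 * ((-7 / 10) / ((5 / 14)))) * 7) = -793016 / 15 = -52867.73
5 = 5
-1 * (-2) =2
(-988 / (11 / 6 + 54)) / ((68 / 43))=-63726 / 5695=-11.19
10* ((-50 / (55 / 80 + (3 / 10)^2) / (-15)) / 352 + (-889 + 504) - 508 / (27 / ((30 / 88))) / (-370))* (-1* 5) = 21927784075 / 1139193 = 19248.52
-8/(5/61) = -488/5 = -97.60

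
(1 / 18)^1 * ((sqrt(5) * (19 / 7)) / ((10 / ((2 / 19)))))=sqrt(5) / 630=0.00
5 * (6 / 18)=5 / 3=1.67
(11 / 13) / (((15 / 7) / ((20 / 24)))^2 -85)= -539 / 49933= -0.01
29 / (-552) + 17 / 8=2.07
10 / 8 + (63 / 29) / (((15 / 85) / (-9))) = -12707 / 116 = -109.54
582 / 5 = 116.40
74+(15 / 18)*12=84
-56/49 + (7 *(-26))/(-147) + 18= 380/21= 18.10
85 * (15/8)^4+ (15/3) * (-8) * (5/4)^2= 4047125/4096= 988.07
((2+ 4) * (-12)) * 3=-216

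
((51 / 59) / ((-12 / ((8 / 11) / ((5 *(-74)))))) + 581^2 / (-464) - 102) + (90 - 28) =-42757659977 / 55710160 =-767.50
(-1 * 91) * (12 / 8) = -273 / 2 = -136.50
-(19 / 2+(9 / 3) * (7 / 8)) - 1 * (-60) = 383 / 8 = 47.88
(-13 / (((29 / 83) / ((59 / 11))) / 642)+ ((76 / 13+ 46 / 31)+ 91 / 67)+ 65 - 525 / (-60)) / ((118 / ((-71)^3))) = 1578860779375655797 / 4065486568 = 388357150.61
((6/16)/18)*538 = 11.21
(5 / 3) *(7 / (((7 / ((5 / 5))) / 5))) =25 / 3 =8.33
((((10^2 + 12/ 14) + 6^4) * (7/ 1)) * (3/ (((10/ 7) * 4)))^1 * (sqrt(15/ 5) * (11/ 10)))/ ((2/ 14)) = 7905513 * sqrt(3)/ 200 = 68463.75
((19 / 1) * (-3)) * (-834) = 47538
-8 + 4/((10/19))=-2/5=-0.40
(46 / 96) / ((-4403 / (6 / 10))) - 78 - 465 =-191266343 / 352240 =-543.00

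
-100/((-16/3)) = 75/4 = 18.75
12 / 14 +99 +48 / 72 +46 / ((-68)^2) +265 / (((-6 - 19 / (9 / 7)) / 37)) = -198335455 / 534072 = -371.36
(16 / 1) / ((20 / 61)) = 244 / 5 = 48.80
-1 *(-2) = 2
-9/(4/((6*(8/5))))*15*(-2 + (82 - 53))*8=-69984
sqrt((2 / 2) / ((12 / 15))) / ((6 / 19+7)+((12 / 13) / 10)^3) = 5217875 * sqrt(5) / 76353958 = 0.15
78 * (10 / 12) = 65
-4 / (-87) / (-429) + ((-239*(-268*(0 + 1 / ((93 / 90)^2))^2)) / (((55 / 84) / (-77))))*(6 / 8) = -170790159375526084 / 34468574283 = -4954952.82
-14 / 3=-4.67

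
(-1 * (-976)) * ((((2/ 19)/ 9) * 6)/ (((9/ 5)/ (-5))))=-97600/ 513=-190.25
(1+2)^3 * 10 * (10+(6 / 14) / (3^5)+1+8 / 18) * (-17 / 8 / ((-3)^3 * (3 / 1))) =275825 / 3402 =81.08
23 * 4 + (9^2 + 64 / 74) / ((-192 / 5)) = 638423 / 7104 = 89.87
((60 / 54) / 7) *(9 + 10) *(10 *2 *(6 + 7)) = 49400 / 63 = 784.13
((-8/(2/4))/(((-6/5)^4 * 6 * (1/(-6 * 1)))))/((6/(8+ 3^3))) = 21875/486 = 45.01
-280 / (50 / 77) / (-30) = 14.37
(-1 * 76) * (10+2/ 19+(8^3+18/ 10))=-199084/ 5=-39816.80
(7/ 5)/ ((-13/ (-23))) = 161/ 65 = 2.48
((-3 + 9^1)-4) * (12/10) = 12/5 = 2.40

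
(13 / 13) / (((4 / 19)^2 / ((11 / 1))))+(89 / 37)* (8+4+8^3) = 893103 / 592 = 1508.62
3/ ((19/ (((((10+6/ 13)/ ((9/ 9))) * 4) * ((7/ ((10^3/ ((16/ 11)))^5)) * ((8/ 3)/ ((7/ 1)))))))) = 139264/ 1213976959228515625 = 0.00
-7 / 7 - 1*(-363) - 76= 286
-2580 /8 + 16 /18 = -5789 /18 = -321.61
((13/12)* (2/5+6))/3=104/45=2.31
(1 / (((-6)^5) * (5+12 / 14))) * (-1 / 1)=7 / 318816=0.00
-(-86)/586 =43/293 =0.15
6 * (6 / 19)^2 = 216 / 361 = 0.60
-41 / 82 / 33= -1 / 66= -0.02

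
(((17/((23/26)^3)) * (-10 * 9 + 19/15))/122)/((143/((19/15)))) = -26420108/166992075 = -0.16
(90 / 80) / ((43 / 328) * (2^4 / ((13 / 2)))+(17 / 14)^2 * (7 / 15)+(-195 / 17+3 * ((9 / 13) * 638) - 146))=8562645 / 8894625458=0.00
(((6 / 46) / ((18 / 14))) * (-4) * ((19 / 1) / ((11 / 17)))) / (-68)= 133 / 759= 0.18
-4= -4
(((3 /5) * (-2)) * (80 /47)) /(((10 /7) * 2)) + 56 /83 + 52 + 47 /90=3685183 /70218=52.48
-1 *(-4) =4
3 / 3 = 1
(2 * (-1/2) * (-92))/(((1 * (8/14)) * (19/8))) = 67.79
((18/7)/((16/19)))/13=171/728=0.23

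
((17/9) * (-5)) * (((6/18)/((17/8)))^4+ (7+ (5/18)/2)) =-67.43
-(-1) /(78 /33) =11 /26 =0.42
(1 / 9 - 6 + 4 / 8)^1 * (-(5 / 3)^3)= 12125 / 486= 24.95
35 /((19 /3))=105 /19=5.53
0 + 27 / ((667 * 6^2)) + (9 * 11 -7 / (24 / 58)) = 164251 / 2001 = 82.08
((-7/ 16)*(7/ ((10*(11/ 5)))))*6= -0.84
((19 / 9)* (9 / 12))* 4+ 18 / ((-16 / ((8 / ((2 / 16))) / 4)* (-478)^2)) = 2170571 / 342726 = 6.33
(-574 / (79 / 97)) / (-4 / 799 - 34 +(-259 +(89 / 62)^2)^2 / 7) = -4601455262674144 / 61352641188792265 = -0.08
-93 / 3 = -31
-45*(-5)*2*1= 450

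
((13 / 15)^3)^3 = 10604499373 / 38443359375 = 0.28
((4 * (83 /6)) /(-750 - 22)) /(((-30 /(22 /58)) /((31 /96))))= 28303 /96716160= 0.00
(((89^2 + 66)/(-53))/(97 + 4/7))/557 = -55909/20162843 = -0.00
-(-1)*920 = 920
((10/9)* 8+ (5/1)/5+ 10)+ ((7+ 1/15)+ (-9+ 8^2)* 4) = 11113/45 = 246.96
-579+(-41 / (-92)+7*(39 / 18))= -155495 / 276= -563.39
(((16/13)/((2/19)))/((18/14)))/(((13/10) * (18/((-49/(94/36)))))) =-521360/71487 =-7.29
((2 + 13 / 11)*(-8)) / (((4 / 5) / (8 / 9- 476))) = 1496600 / 99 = 15117.17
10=10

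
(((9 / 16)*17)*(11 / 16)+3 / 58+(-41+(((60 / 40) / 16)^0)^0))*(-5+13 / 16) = 16600523 / 118784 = 139.75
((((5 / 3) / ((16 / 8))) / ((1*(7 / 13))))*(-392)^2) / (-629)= -713440 / 1887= -378.08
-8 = -8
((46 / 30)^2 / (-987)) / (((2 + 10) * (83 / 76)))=-10051 / 55296675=-0.00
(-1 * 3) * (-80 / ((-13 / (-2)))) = 480 / 13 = 36.92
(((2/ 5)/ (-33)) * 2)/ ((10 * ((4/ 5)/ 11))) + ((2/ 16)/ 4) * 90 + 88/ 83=76481/ 19920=3.84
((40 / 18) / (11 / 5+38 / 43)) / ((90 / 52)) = 1720 / 4131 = 0.42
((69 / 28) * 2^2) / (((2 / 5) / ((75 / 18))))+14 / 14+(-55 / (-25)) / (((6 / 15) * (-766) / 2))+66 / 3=125.66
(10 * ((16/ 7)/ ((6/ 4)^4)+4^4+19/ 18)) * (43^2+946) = 4080881675/ 567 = 7197322.18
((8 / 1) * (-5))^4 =2560000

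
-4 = -4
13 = 13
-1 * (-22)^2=-484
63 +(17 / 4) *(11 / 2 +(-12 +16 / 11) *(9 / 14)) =35459 / 616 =57.56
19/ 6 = 3.17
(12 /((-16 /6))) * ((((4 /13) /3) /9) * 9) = -6 /13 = -0.46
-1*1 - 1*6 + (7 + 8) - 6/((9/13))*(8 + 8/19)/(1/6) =-8168/19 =-429.89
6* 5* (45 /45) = 30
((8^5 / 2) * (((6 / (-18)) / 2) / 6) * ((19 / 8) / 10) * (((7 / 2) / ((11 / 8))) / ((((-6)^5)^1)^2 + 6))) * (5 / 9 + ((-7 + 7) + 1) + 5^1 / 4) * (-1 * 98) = 24071936 / 19241202915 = 0.00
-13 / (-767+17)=13 / 750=0.02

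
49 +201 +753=1003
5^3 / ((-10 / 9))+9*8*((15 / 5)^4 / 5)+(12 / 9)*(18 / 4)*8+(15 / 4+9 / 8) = 44271 / 40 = 1106.78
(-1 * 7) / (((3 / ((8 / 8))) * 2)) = -7 / 6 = -1.17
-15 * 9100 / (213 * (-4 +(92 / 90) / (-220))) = 225225000 / 1407433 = 160.03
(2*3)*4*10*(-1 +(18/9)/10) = -192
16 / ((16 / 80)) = 80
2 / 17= 0.12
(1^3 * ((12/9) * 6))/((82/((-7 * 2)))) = -56/41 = -1.37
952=952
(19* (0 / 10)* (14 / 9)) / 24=0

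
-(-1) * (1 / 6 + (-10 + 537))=3163 / 6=527.17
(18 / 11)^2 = 324 / 121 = 2.68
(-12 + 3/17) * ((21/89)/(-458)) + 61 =42274415/692954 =61.01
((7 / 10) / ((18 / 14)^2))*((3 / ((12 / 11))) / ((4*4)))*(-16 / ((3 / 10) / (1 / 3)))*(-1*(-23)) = -29.76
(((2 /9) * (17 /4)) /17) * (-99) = -11 /2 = -5.50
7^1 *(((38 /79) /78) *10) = 1330 /3081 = 0.43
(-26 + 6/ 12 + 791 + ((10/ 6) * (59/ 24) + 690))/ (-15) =-97.31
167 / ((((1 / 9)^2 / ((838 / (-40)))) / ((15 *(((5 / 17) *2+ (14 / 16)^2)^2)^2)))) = -80047496731104103599 / 5604999430144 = -14281446.01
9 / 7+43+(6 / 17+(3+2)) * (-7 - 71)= -44416 / 119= -373.24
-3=-3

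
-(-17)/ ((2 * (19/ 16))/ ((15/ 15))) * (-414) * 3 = -8890.11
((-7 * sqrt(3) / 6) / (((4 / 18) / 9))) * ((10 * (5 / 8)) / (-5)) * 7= 6615 * sqrt(3) / 16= 716.09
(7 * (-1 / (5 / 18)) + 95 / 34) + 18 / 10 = -3503 / 170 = -20.61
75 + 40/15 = 233/3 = 77.67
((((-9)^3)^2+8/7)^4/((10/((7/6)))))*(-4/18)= -38304175454320423564290125/18522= -2068036683636779157989.96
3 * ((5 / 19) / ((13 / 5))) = 0.30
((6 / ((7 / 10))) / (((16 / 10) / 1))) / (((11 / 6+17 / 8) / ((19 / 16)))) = 1.61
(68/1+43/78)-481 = -412.45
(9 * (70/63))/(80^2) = 1/640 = 0.00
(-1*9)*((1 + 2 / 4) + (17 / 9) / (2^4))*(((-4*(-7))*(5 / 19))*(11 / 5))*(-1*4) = 17941 / 19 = 944.26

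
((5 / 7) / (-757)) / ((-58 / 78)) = 195 / 153671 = 0.00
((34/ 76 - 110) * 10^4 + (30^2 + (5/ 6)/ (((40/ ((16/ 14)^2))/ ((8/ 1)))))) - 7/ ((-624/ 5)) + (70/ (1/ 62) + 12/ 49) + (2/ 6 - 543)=-633710251063/ 580944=-1090828.46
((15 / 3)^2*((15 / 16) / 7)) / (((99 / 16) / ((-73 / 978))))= -9125 / 225918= -0.04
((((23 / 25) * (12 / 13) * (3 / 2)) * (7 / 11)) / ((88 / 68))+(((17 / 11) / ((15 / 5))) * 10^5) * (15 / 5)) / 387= 6077524633 / 15218775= 399.34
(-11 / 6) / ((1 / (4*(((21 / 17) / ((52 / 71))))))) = -5467 / 442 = -12.37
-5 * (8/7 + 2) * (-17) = 1870/7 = 267.14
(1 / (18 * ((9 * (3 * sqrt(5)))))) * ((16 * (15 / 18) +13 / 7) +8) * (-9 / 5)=-487 * sqrt(5) / 28350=-0.04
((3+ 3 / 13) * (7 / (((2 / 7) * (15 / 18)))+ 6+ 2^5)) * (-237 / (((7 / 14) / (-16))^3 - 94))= 36640063488 / 66737515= 549.02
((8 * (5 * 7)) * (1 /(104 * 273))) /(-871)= -5 /441597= -0.00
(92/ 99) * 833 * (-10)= -766360/ 99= -7741.01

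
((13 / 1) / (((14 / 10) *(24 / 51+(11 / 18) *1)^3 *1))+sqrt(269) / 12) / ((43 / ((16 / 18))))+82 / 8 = 2 *sqrt(269) / 1161+454164489551 / 43662687964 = 10.43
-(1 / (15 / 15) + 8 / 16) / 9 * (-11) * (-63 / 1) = -231 / 2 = -115.50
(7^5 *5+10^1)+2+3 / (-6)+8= 168109 / 2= 84054.50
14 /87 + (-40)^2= 139214 /87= 1600.16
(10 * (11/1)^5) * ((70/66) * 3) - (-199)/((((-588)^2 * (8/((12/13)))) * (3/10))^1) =23032272464195/4494672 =5124350.00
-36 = -36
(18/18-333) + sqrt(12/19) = -332 + 2* sqrt(57)/19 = -331.21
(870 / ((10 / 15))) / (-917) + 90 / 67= -4905 / 61439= -0.08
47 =47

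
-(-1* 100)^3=1000000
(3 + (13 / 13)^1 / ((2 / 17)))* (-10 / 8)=-115 / 8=-14.38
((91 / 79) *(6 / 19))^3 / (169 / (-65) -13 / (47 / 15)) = -1471202460 / 206287024561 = -0.01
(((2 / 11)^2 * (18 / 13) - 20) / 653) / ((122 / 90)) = -1412460 / 62657309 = -0.02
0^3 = 0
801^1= 801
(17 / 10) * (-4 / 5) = -34 / 25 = -1.36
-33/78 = -11/26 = -0.42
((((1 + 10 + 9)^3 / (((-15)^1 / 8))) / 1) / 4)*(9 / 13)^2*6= -518400 / 169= -3067.46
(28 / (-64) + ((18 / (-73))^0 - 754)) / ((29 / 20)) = -60275 / 116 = -519.61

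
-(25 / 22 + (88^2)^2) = -1319329817 / 22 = -59969537.14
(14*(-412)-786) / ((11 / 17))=-111418 / 11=-10128.91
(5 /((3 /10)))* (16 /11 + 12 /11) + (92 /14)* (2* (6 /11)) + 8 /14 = 11588 /231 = 50.16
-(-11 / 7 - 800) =5611 / 7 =801.57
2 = 2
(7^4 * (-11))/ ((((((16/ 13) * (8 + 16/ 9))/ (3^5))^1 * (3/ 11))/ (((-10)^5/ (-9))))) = -86908696875/ 4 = -21727174218.75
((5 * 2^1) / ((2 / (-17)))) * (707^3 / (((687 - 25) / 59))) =-1772267113645 / 662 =-2677140655.05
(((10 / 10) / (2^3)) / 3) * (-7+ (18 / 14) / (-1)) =-29 / 84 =-0.35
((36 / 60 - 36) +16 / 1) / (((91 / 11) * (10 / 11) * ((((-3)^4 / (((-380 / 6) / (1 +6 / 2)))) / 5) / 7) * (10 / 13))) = 223003 / 9720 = 22.94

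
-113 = -113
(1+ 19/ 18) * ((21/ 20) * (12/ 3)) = 259/ 30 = 8.63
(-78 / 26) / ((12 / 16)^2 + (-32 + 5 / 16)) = 8 / 83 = 0.10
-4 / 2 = -2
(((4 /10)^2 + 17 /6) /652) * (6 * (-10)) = -449 /1630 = -0.28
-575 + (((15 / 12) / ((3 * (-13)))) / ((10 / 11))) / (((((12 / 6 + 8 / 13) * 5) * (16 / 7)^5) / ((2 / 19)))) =-23369613496877 / 40642805760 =-575.00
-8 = -8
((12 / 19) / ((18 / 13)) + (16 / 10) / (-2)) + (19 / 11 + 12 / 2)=23147 / 3135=7.38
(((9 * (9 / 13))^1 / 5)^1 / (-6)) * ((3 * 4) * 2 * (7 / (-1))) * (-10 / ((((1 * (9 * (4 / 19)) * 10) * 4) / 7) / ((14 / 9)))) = -6517 / 130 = -50.13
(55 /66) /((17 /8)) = 20 /51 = 0.39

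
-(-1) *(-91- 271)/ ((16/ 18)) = -1629/ 4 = -407.25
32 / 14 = 16 / 7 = 2.29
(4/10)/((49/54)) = 108/245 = 0.44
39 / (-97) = -39 / 97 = -0.40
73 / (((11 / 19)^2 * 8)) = 27.22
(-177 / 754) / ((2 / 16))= -708 / 377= -1.88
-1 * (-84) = 84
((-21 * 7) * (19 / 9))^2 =866761 / 9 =96306.78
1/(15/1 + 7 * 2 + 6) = 1/35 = 0.03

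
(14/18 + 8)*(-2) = -158/9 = -17.56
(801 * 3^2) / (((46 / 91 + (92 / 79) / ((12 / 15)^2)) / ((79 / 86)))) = 909825462 / 319447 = 2848.13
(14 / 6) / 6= 7 / 18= 0.39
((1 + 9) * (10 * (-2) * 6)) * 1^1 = -1200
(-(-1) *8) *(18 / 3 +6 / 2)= 72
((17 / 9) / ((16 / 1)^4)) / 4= 17 / 2359296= 0.00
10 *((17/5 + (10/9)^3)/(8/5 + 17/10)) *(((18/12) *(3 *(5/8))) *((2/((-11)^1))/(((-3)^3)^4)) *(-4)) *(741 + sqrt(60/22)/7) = 869650 *sqrt(330)/1203198898671 + 214803550/5208653241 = 0.04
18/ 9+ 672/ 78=138/ 13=10.62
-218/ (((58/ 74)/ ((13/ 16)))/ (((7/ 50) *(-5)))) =367003/ 2320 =158.19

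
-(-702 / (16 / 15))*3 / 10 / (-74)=-2.67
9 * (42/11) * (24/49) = 16.83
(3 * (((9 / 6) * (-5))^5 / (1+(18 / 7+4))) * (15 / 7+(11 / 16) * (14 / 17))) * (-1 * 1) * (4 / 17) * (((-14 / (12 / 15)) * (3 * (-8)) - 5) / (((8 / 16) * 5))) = 487648603125 / 490144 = 994908.85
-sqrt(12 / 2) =-sqrt(6) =-2.45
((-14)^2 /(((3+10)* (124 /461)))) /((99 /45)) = 112945 /4433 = 25.48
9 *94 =846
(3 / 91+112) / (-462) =-10195 / 42042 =-0.24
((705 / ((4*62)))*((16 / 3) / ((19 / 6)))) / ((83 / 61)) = 172020 / 48887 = 3.52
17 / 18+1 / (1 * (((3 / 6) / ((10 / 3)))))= 137 / 18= 7.61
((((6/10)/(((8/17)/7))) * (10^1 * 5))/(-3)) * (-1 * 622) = 185045/2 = 92522.50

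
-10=-10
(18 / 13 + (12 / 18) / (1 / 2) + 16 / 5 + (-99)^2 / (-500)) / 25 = -266839 / 487500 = -0.55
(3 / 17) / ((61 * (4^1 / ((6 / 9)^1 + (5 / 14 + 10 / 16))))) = 277 / 232288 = 0.00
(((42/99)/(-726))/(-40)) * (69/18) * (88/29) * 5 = 161/189486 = 0.00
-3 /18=-0.17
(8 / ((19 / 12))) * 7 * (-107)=-71904 / 19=-3784.42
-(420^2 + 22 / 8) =-705611 / 4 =-176402.75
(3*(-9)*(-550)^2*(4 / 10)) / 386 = -1633500 / 193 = -8463.73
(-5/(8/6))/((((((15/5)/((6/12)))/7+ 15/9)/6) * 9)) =-0.99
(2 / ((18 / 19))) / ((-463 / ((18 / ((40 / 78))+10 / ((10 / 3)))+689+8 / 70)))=-193439 / 58338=-3.32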